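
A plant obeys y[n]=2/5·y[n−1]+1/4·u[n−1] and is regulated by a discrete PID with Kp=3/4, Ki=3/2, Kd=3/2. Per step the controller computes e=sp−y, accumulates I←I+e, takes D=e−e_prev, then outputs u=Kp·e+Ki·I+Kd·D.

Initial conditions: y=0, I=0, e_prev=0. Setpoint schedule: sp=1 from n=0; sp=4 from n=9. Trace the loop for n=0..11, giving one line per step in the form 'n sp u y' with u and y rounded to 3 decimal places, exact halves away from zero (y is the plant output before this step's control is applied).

(exact arithmetic carried between steps; '≈' marks a value shown rounded to 6 d.p. or computed from one; I and e_prev carry over from the previous line; the table rounds u and y to 3 d.p., halves away from zero)
n=0: y=0, sp=1, e=sp−y=1; I=1, D=e−e_prev=1; u=3/4·1+3/2·1+3/2·1=3.75; next y=2/5·0+1/4·3.75=0.9375
n=1: y=0.9375, sp=1, e=sp−y=0.0625; I=1.0625, D=e−e_prev=-0.9375; u=3/4·0.0625+3/2·1.0625+3/2·(-0.9375)=0.234375; next y=2/5·0.9375+1/4·0.234375≈0.433594
n=2: y≈0.433594, sp=1, e=sp−y≈0.566406; I≈1.628906, D=e−e_prev≈0.503906; u=3/4·0.566406+3/2·1.628906+3/2·0.503906≈3.624023; next y=2/5·0.433594+1/4·3.624023≈1.079443
n=3: y≈1.079443, sp=1, e=sp−y≈-0.079443; I≈1.549463, D=e−e_prev≈-0.645850; u=3/4·(-0.079443)+3/2·1.549463+3/2·(-0.645850)≈1.295837; next y=2/5·1.079443+1/4·1.295837≈0.755737
n=4: y≈0.755737, sp=1, e=sp−y≈0.244263; I≈1.793726, D=e−e_prev≈0.323707; u=3/4·0.244263+3/2·1.793726+3/2·0.323707≈3.359347; next y=2/5·0.755737+1/4·3.359347≈1.142131
n=5: y≈1.142131, sp=1, e=sp−y≈-0.142131; I≈1.651595, D=e−e_prev≈-0.386395; u=3/4·(-0.142131)+3/2·1.651595+3/2·(-0.386395)≈1.791202; next y=2/5·1.142131+1/4·1.791202≈0.904653
n=6: y≈0.904653, sp=1, e=sp−y≈0.095347; I≈1.746942, D=e−e_prev≈0.237478; u=3/4·0.095347+3/2·1.746942+3/2·0.237478≈3.048141; next y=2/5·0.904653+1/4·3.048141≈1.123896
n=7: y≈1.123896, sp=1, e=sp−y≈-0.123896; I≈1.623046, D=e−e_prev≈-0.219243; u=3/4·(-0.123896)+3/2·1.623046+3/2·(-0.219243)≈2.012781; next y=2/5·1.123896+1/4·2.012781≈0.952754
n=8: y≈0.952754, sp=1, e=sp−y≈0.047246; I≈1.670292, D=e−e_prev≈0.171143; u=3/4·0.047246+3/2·1.670292+3/2·0.171143≈2.797586; next y=2/5·0.952754+1/4·2.797586≈1.080498
n=9: y≈1.080498, sp=4, e=sp−y≈2.919502; I≈4.589794, D=e−e_prev≈2.872256; u=3/4·2.919502+3/2·4.589794+3/2·2.872256≈13.382701; next y=2/5·1.080498+1/4·13.382701≈3.777874
n=10: y≈3.777874, sp=4, e=sp−y≈0.222126; I≈4.811919, D=e−e_prev≈-2.697376; u=3/4·0.222126+3/2·4.811919+3/2·(-2.697376)≈3.338409; next y=2/5·3.777874+1/4·3.338409≈2.345752
n=11: y≈2.345752, sp=4, e=sp−y≈1.654248; I≈6.466167, D=e−e_prev≈1.432122; u=3/4·1.654248+3/2·6.466167+3/2·1.432122≈13.088121; next y=2/5·2.345752+1/4·13.088121≈4.210331

0 1 3.750 0.000
1 1 0.234 0.938
2 1 3.624 0.434
3 1 1.296 1.079
4 1 3.359 0.756
5 1 1.791 1.142
6 1 3.048 0.905
7 1 2.013 1.124
8 1 2.798 0.953
9 4 13.383 1.080
10 4 3.338 3.778
11 4 13.088 2.346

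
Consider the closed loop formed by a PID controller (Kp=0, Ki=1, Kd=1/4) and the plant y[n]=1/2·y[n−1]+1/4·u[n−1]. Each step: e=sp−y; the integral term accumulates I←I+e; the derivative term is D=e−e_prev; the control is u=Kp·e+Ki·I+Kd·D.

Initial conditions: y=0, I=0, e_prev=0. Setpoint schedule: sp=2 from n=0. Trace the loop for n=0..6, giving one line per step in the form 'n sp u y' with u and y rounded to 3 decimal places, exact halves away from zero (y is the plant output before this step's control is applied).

(exact arithmetic carried between steps; '≈' marks a value shown rounded to 6 d.p. or computed from one; I and e_prev carry over from the previous line; the table rounds u and y to 3 d.p., halves away from zero)
n=0: y=0, sp=2, e=sp−y=2; I=2, D=e−e_prev=2; u=0·2+1·2+1/4·2=2.5; next y=1/2·0+1/4·2.5=0.625
n=1: y=0.625, sp=2, e=sp−y=1.375; I=3.375, D=e−e_prev=-0.625; u=0·1.375+1·3.375+1/4·(-0.625)=3.21875; next y=1/2·0.625+1/4·3.21875≈1.117188
n=2: y≈1.117188, sp=2, e=sp−y≈0.882813; I≈4.257813, D=e−e_prev≈-0.492188; u=0·0.882813+1·4.257813+1/4·(-0.492188)≈4.134766; next y=1/2·1.117188+1/4·4.134766≈1.592285
n=3: y≈1.592285, sp=2, e=sp−y≈0.407715; I≈4.665527, D=e−e_prev≈-0.475098; u=0·0.407715+1·4.665527+1/4·(-0.475098)≈4.546753; next y=1/2·1.592285+1/4·4.546753≈1.932831
n=4: y≈1.932831, sp=2, e=sp−y≈0.067169; I≈4.732697, D=e−e_prev≈-0.340546; u=0·0.067169+1·4.732697+1/4·(-0.340546)≈4.647560; next y=1/2·1.932831+1/4·4.647560≈2.128305
n=5: y≈2.128305, sp=2, e=sp−y≈-0.128305; I≈4.604391, D=e−e_prev≈-0.195475; u=0·(-0.128305)+1·4.604391+1/4·(-0.195475)≈4.555522; next y=1/2·2.128305+1/4·4.555522≈2.203033
n=6: y≈2.203033, sp=2, e=sp−y≈-0.203033; I≈4.401358, D=e−e_prev≈-0.074728; u=0·(-0.203033)+1·4.401358+1/4·(-0.074728)≈4.382676; next y=1/2·2.203033+1/4·4.382676≈2.197186

0 2 2.500 0.000
1 2 3.219 0.625
2 2 4.135 1.117
3 2 4.547 1.592
4 2 4.648 1.933
5 2 4.556 2.128
6 2 4.383 2.203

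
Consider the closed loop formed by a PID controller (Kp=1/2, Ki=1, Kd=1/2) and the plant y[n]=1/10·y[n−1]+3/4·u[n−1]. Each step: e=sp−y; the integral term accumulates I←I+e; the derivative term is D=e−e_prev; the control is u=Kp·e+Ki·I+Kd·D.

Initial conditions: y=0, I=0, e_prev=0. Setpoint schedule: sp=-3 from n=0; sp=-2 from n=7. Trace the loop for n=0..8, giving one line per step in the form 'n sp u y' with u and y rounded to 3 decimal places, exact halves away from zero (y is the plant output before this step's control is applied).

0 -3 -6.000 0.000
1 -3 1.500 -4.500
2 -3 -9.600 0.675
3 -3 4.928 -7.133
4 -3 -15.074 2.982
5 -3 11.980 -11.007
6 -3 -24.790 7.884
7 -2 27.148 -17.804
8 -2 -43.162 18.581

(exact arithmetic carried between steps; '≈' marks a value shown rounded to 6 d.p. or computed from one; I and e_prev carry over from the previous line; the table rounds u and y to 3 d.p., halves away from zero)
n=0: y=0, sp=-3, e=sp−y=-3; I=-3, D=e−e_prev=-3; u=1/2·(-3)+1·(-3)+1/2·(-3)=-6; next y=1/10·0+3/4·(-6)=-4.5
n=1: y=-4.5, sp=-3, e=sp−y=1.5; I=-1.5, D=e−e_prev=4.5; u=1/2·1.5+1·(-1.5)+1/2·4.5=1.5; next y=1/10·(-4.5)+3/4·1.5=0.675
n=2: y=0.675, sp=-3, e=sp−y=-3.675; I=-5.175, D=e−e_prev=-5.175; u=1/2·(-3.675)+1·(-5.175)+1/2·(-5.175)=-9.6; next y=1/10·0.675+3/4·(-9.6)=-7.1325
n=3: y=-7.1325, sp=-3, e=sp−y=4.1325; I=-1.0425, D=e−e_prev=7.8075; u=1/2·4.1325+1·(-1.0425)+1/2·7.8075=4.9275; next y=1/10·(-7.1325)+3/4·4.9275=2.982375
n=4: y=2.982375, sp=-3, e=sp−y=-5.982375; I=-7.024875, D=e−e_prev=-10.114875; u=1/2·(-5.982375)+1·(-7.024875)+1/2·(-10.114875)=-15.0735; next y=1/10·2.982375+3/4·(-15.0735)≈-11.006888
n=5: y≈-11.006888, sp=-3, e=sp−y≈8.006888; I≈0.982013, D=e−e_prev≈13.989263; u=1/2·8.006888+1·0.982013+1/2·13.989263≈11.980088; next y=1/10·(-11.006888)+3/4·11.980088≈7.884377
n=6: y≈7.884377, sp=-3, e=sp−y≈-10.884377; I≈-9.902364, D=e−e_prev≈-18.891264; u=1/2·(-10.884377)+1·(-9.902364)+1/2·(-18.891264)≈-24.790185; next y=1/10·7.884377+3/4·(-24.790185)≈-17.804201
n=7: y≈-17.804201, sp=-2, e=sp−y≈15.804201; I≈5.901837, D=e−e_prev≈26.688578; u=1/2·15.804201+1·5.901837+1/2·26.688578≈27.148226; next y=1/10·(-17.804201)+3/4·27.148226≈18.580750
n=8: y≈18.580750, sp=-2, e=sp−y≈-20.580750; I≈-14.678913, D=e−e_prev≈-36.384951; u=1/2·(-20.580750)+1·(-14.678913)+1/2·(-36.384951)≈-43.161763; next y=1/10·18.580750+3/4·(-43.161763)≈-30.513247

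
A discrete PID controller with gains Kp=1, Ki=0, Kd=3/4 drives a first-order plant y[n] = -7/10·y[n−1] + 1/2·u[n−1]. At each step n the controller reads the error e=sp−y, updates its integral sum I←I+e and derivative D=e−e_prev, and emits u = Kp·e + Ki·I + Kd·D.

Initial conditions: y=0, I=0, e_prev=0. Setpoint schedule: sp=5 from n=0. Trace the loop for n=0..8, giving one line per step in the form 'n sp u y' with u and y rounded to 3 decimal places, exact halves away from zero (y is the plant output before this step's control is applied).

0 5 8.750 0.000
1 5 -2.656 4.375
2 5 15.965 -4.391
3 5 -17.641 11.056
4 5 42.271 -16.559
5 5 -64.692 32.727
6 5 126.242 -55.255
7 5 -214.590 101.799
8 5 393.820 -178.554

(exact arithmetic carried between steps; '≈' marks a value shown rounded to 6 d.p. or computed from one; I and e_prev carry over from the previous line; the table rounds u and y to 3 d.p., halves away from zero)
n=0: y=0, sp=5, e=sp−y=5; I=5, D=e−e_prev=5; u=1·5+0·5+3/4·5=8.75; next y=-7/10·0+1/2·8.75=4.375
n=1: y=4.375, sp=5, e=sp−y=0.625; I=5.625, D=e−e_prev=-4.375; u=1·0.625+0·5.625+3/4·(-4.375)=-2.65625; next y=-7/10·4.375+1/2·(-2.65625)=-4.390625
n=2: y=-4.390625, sp=5, e=sp−y=9.390625; I=15.015625, D=e−e_prev=8.765625; u=1·9.390625+0·15.015625+3/4·8.765625≈15.964844; next y=-7/10·(-4.390625)+1/2·15.964844≈11.055859
n=3: y≈11.055859, sp=5, e=sp−y≈-6.055859; I≈8.959766, D=e−e_prev≈-15.446484; u=1·(-6.055859)+0·8.959766+3/4·(-15.446484)≈-17.640723; next y=-7/10·11.055859+1/2·(-17.640723)≈-16.559463
n=4: y≈-16.559463, sp=5, e=sp−y≈21.559463; I≈30.519229, D=e−e_prev≈27.615322; u=1·21.559463+0·30.519229+3/4·27.615322≈42.270955; next y=-7/10·(-16.559463)+1/2·42.270955≈32.727101
n=5: y≈32.727101, sp=5, e=sp−y≈-27.727101; I≈2.792127, D=e−e_prev≈-49.286564; u=1·(-27.727101)+0·2.792127+3/4·(-49.286564)≈-64.692024; next y=-7/10·32.727101+1/2·(-64.692024)≈-55.254983
n=6: y≈-55.254983, sp=5, e=sp−y≈60.254983; I≈63.047110, D=e−e_prev≈87.982084; u=1·60.254983+0·63.047110+3/4·87.982084≈126.241547; next y=-7/10·(-55.254983)+1/2·126.241547≈101.799261
n=7: y≈101.799261, sp=5, e=sp−y≈-96.799261; I≈-33.752151, D=e−e_prev≈-157.054245; u=1·(-96.799261)+0·(-33.752151)+3/4·(-157.054245)≈-214.589945; next y=-7/10·101.799261+1/2·(-214.589945)≈-178.554456
n=8: y≈-178.554456, sp=5, e=sp−y≈183.554456; I≈149.802304, D=e−e_prev≈280.353717; u=1·183.554456+0·149.802304+3/4·280.353717≈393.819743; next y=-7/10·(-178.554456)+1/2·393.819743≈321.897990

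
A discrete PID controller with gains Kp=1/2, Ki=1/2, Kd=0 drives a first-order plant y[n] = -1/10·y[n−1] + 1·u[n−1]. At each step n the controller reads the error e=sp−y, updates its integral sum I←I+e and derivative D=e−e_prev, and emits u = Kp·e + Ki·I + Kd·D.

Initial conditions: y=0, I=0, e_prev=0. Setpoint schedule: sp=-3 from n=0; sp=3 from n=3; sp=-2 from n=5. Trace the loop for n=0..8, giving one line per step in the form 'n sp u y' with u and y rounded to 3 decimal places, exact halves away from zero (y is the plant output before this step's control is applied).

(exact arithmetic carried between steps; '≈' marks a value shown rounded to 6 d.p. or computed from one; I and e_prev carry over from the previous line; the table rounds u and y to 3 d.p., halves away from zero)
n=0: y=0, sp=-3, e=sp−y=-3; I=-3, D=e−e_prev=-3; u=1/2·(-3)+1/2·(-3)+0·(-3)=-3; next y=-1/10·0+1·(-3)=-3
n=1: y=-3, sp=-3, e=sp−y=0; I=-3, D=e−e_prev=3; u=1/2·0+1/2·(-3)+0·3=-1.5; next y=-1/10·(-3)+1·(-1.5)=-1.2
n=2: y=-1.2, sp=-3, e=sp−y=-1.8; I=-4.8, D=e−e_prev=-1.8; u=1/2·(-1.8)+1/2·(-4.8)+0·(-1.8)=-3.3; next y=-1/10·(-1.2)+1·(-3.3)=-3.18
n=3: y=-3.18, sp=3, e=sp−y=6.18; I=1.38, D=e−e_prev=7.98; u=1/2·6.18+1/2·1.38+0·7.98=3.78; next y=-1/10·(-3.18)+1·3.78=4.098
n=4: y=4.098, sp=3, e=sp−y=-1.098; I=0.282, D=e−e_prev=-7.278; u=1/2·(-1.098)+1/2·0.282+0·(-7.278)=-0.408; next y=-1/10·4.098+1·(-0.408)=-0.8178
n=5: y=-0.8178, sp=-2, e=sp−y=-1.1822; I=-0.9002, D=e−e_prev=-0.0842; u=1/2·(-1.1822)+1/2·(-0.9002)+0·(-0.0842)=-1.0412; next y=-1/10·(-0.8178)+1·(-1.0412)=-0.95942
n=6: y=-0.95942, sp=-2, e=sp−y=-1.04058; I=-1.94078, D=e−e_prev=0.14162; u=1/2·(-1.04058)+1/2·(-1.94078)+0·0.14162=-1.49068; next y=-1/10·(-0.95942)+1·(-1.49068)=-1.394738
n=7: y=-1.394738, sp=-2, e=sp−y=-0.605262; I=-2.546042, D=e−e_prev=0.435318; u=1/2·(-0.605262)+1/2·(-2.546042)+0·0.435318=-1.575652; next y=-1/10·(-1.394738)+1·(-1.575652)≈-1.436178
n=8: y≈-1.436178, sp=-2, e=sp−y≈-0.563822; I≈-3.109864, D=e−e_prev≈0.041440; u=1/2·(-0.563822)+1/2·(-3.109864)+0·0.041440≈-1.836843; next y=-1/10·(-1.436178)+1·(-1.836843)≈-1.693225

0 -3 -3.000 0.000
1 -3 -1.500 -3.000
2 -3 -3.300 -1.200
3 3 3.780 -3.180
4 3 -0.408 4.098
5 -2 -1.041 -0.818
6 -2 -1.491 -0.959
7 -2 -1.576 -1.395
8 -2 -1.837 -1.436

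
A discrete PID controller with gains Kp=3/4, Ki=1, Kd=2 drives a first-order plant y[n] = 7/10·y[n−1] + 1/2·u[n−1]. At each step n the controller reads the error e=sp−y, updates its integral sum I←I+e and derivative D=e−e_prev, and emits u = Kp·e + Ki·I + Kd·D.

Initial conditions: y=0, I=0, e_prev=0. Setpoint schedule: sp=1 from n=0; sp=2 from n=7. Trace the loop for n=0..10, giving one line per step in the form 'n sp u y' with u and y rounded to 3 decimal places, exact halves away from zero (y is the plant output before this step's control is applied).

0 1 3.750 0.000
1 1 -4.281 1.875
2 1 8.730 -0.828
3 1 -12.149 3.786
4 1 21.331 -3.425
5 1 -32.513 8.268
6 1 53.868 -10.469
7 2 -81.167 19.606
8 2 133.621 -26.859
9 2 -211.206 48.009
10 2 342.542 -71.997

(exact arithmetic carried between steps; '≈' marks a value shown rounded to 6 d.p. or computed from one; I and e_prev carry over from the previous line; the table rounds u and y to 3 d.p., halves away from zero)
n=0: y=0, sp=1, e=sp−y=1; I=1, D=e−e_prev=1; u=3/4·1+1·1+2·1=3.75; next y=7/10·0+1/2·3.75=1.875
n=1: y=1.875, sp=1, e=sp−y=-0.875; I=0.125, D=e−e_prev=-1.875; u=3/4·(-0.875)+1·0.125+2·(-1.875)=-4.28125; next y=7/10·1.875+1/2·(-4.28125)=-0.828125
n=2: y=-0.828125, sp=1, e=sp−y=1.828125; I=1.953125, D=e−e_prev=2.703125; u=3/4·1.828125+1·1.953125+2·2.703125≈8.730469; next y=7/10·(-0.828125)+1/2·8.730469≈3.785547
n=3: y≈3.785547, sp=1, e=sp−y≈-2.785547; I≈-0.832422, D=e−e_prev≈-4.613672; u=3/4·(-2.785547)+1·(-0.832422)+2·(-4.613672)≈-12.148926; next y=7/10·3.785547+1/2·(-12.148926)≈-3.424580
n=4: y≈-3.424580, sp=1, e=sp−y≈4.424580; I≈3.592158, D=e−e_prev≈7.210127; u=3/4·4.424580+1·3.592158+2·7.210127≈21.330847; next y=7/10·(-3.424580)+1/2·21.330847≈8.268218
n=5: y≈8.268218, sp=1, e=sp−y≈-7.268218; I≈-3.676059, D=e−e_prev≈-11.692798; u=3/4·(-7.268218)+1·(-3.676059)+2·(-11.692798)≈-32.512818; next y=7/10·8.268218+1/2·(-32.512818)≈-10.468657
n=6: y≈-10.468657, sp=1, e=sp−y≈11.468657; I≈7.792597, D=e−e_prev≈18.736874; u=3/4·11.468657+1·7.792597+2·18.736874≈53.867838; next y=7/10·(-10.468657)+1/2·53.867838≈19.605859
n=7: y≈19.605859, sp=2, e=sp−y≈-17.605859; I≈-9.813262, D=e−e_prev≈-29.074516; u=3/4·(-17.605859)+1·(-9.813262)+2·(-29.074516)≈-81.166688; next y=7/10·19.605859+1/2·(-81.166688)≈-26.859243
n=8: y≈-26.859243, sp=2, e=sp−y≈28.859243; I≈19.045981, D=e−e_prev≈46.465102; u=3/4·28.859243+1·19.045981+2·46.465102≈133.620617; next y=7/10·(-26.859243)+1/2·133.620617≈48.008838
n=9: y≈48.008838, sp=2, e=sp−y≈-46.008838; I≈-26.962858, D=e−e_prev≈-74.868081; u=3/4·(-46.008838)+1·(-26.962858)+2·(-74.868081)≈-211.205649; next y=7/10·48.008838+1/2·(-211.205649)≈-71.996638
n=10: y≈-71.996638, sp=2, e=sp−y≈73.996638; I≈47.033780, D=e−e_prev≈120.005476; u=3/4·73.996638+1·47.033780+2·120.005476≈342.542210; next y=7/10·(-71.996638)+1/2·342.542210≈120.873459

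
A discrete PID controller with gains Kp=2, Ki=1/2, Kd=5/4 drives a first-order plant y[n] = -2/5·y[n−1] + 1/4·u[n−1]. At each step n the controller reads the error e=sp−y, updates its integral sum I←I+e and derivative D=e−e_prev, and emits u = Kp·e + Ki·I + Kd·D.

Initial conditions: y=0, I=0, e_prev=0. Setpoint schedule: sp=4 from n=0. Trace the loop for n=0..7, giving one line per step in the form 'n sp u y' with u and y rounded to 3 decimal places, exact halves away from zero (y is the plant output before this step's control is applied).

(exact arithmetic carried between steps; '≈' marks a value shown rounded to 6 d.p. or computed from one; I and e_prev carry over from the previous line; the table rounds u and y to 3 d.p., halves away from zero)
n=0: y=0, sp=4, e=sp−y=4; I=4, D=e−e_prev=4; u=2·4+1/2·4+5/4·4=15; next y=-2/5·0+1/4·15=3.75
n=1: y=3.75, sp=4, e=sp−y=0.25; I=4.25, D=e−e_prev=-3.75; u=2·0.25+1/2·4.25+5/4·(-3.75)=-2.0625; next y=-2/5·3.75+1/4·(-2.0625)=-2.015625
n=2: y=-2.015625, sp=4, e=sp−y=6.015625; I=10.265625, D=e−e_prev=5.765625; u=2·6.015625+1/2·10.265625+5/4·5.765625≈24.371094; next y=-2/5·(-2.015625)+1/4·24.371094≈6.899023
n=3: y≈6.899023, sp=4, e=sp−y≈-2.899023; I≈7.366602, D=e−e_prev≈-8.914648; u=2·(-2.899023)+1/2·7.366602+5/4·(-8.914648)≈-13.258057; next y=-2/5·6.899023+1/4·(-13.258057)≈-6.074124
n=4: y≈-6.074124, sp=4, e=sp−y≈10.074124; I≈17.440725, D=e−e_prev≈12.973147; u=2·10.074124+1/2·17.440725+5/4·12.973147≈45.085043; next y=-2/5·(-6.074124)+1/4·45.085043≈13.700910
n=5: y≈13.700910, sp=4, e=sp−y≈-9.700910; I≈7.739815, D=e−e_prev≈-19.775034; u=2·(-9.700910)+1/2·7.739815+5/4·(-19.775034)≈-40.250705; next y=-2/5·13.700910+1/4·(-40.250705)≈-15.543040
n=6: y≈-15.543040, sp=4, e=sp−y≈19.543040; I≈27.282855, D=e−e_prev≈29.243951; u=2·19.543040+1/2·27.282855+5/4·29.243951≈89.282447; next y=-2/5·(-15.543040)+1/4·89.282447≈28.537828
n=7: y≈28.537828, sp=4, e=sp−y≈-24.537828; I≈2.745027, D=e−e_prev≈-44.080868; u=2·(-24.537828)+1/2·2.745027+5/4·(-44.080868)≈-102.804227; next y=-2/5·28.537828+1/4·(-102.804227)≈-37.116188

0 4 15.000 0.000
1 4 -2.063 3.750
2 4 24.371 -2.016
3 4 -13.258 6.899
4 4 45.085 -6.074
5 4 -40.251 13.701
6 4 89.282 -15.543
7 4 -102.804 28.538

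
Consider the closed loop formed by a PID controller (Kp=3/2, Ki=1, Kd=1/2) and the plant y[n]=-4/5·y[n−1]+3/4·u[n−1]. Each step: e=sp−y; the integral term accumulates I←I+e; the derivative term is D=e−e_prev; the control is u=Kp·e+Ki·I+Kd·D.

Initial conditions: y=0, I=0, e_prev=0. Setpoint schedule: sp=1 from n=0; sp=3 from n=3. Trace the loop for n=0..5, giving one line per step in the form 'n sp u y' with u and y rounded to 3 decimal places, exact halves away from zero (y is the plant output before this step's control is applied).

0 1 3.000 0.000
1 1 -3.250 2.250
2 1 16.088 -4.238
3 3 -34.998 15.456
4 3 123.599 -38.613
5 3 -348.431 123.590

(exact arithmetic carried between steps; '≈' marks a value shown rounded to 6 d.p. or computed from one; I and e_prev carry over from the previous line; the table rounds u and y to 3 d.p., halves away from zero)
n=0: y=0, sp=1, e=sp−y=1; I=1, D=e−e_prev=1; u=3/2·1+1·1+1/2·1=3; next y=-4/5·0+3/4·3=2.25
n=1: y=2.25, sp=1, e=sp−y=-1.25; I=-0.25, D=e−e_prev=-2.25; u=3/2·(-1.25)+1·(-0.25)+1/2·(-2.25)=-3.25; next y=-4/5·2.25+3/4·(-3.25)=-4.2375
n=2: y=-4.2375, sp=1, e=sp−y=5.2375; I=4.9875, D=e−e_prev=6.4875; u=3/2·5.2375+1·4.9875+1/2·6.4875=16.0875; next y=-4/5·(-4.2375)+3/4·16.0875=15.455625
n=3: y=15.455625, sp=3, e=sp−y=-12.455625; I=-7.468125, D=e−e_prev=-17.693125; u=3/2·(-12.455625)+1·(-7.468125)+1/2·(-17.693125)=-34.998125; next y=-4/5·15.455625+3/4·(-34.998125)≈-38.613094
n=4: y≈-38.613094, sp=3, e=sp−y≈41.613094; I≈34.144969, D=e−e_prev≈54.068719; u=3/2·41.613094+1·34.144969+1/2·54.068719≈123.598969; next y=-4/5·(-38.613094)+3/4·123.598969≈123.589702
n=5: y≈123.589702, sp=3, e=sp−y≈-120.589702; I≈-86.444733, D=e−e_prev≈-162.202795; u=3/2·(-120.589702)+1·(-86.444733)+1/2·(-162.202795)≈-348.430683; next y=-4/5·123.589702+3/4·(-348.430683)≈-360.194773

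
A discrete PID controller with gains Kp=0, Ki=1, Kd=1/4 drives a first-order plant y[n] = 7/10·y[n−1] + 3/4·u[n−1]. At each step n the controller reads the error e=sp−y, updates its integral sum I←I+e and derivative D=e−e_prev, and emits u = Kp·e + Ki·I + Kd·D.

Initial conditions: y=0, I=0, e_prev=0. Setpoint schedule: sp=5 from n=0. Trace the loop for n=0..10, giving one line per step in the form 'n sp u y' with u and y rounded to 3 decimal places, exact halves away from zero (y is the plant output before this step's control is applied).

(exact arithmetic carried between steps; '≈' marks a value shown rounded to 6 d.p. or computed from one; I and e_prev carry over from the previous line; the table rounds u and y to 3 d.p., halves away from zero)
n=0: y=0, sp=5, e=sp−y=5; I=5, D=e−e_prev=5; u=0·5+1·5+1/4·5=6.25; next y=7/10·0+3/4·6.25=4.6875
n=1: y=4.6875, sp=5, e=sp−y=0.3125; I=5.3125, D=e−e_prev=-4.6875; u=0·0.3125+1·5.3125+1/4·(-4.6875)=4.140625; next y=7/10·4.6875+3/4·4.140625≈6.386719
n=2: y≈6.386719, sp=5, e=sp−y≈-1.386719; I≈3.925781, D=e−e_prev≈-1.699219; u=0·(-1.386719)+1·3.925781+1/4·(-1.699219)≈3.500977; next y=7/10·6.386719+3/4·3.500977≈7.096436
n=3: y≈7.096436, sp=5, e=sp−y≈-2.096436; I≈1.829346, D=e−e_prev≈-0.709717; u=0·(-2.096436)+1·1.829346+1/4·(-0.709717)≈1.651917; next y=7/10·7.096436+3/4·1.651917≈6.206442
n=4: y≈6.206442, sp=5, e=sp−y≈-1.206442; I≈0.622903, D=e−e_prev≈0.889993; u=0·(-1.206442)+1·0.622903+1/4·0.889993≈0.845402; next y=7/10·6.206442+3/4·0.845402≈4.978561
n=5: y≈4.978561, sp=5, e=sp−y≈0.021439; I≈0.644343, D=e−e_prev≈1.227881; u=0·0.021439+1·0.644343+1/4·1.227881≈0.951313; next y=7/10·4.978561+3/4·0.951313≈4.198477
n=6: y≈4.198477, sp=5, e=sp−y≈0.801523; I≈1.445865, D=e−e_prev≈0.780084; u=0·0.801523+1·1.445865+1/4·0.780084≈1.640886; next y=7/10·4.198477+3/4·1.640886≈4.169599
n=7: y≈4.169599, sp=5, e=sp−y≈0.830401; I≈2.276267, D=e−e_prev≈0.028879; u=0·0.830401+1·2.276267+1/4·0.028879≈2.283486; next y=7/10·4.169599+3/4·2.283486≈4.631334
n=8: y≈4.631334, sp=5, e=sp−y≈0.368666; I≈2.644933, D=e−e_prev≈-0.461735; u=0·0.368666+1·2.644933+1/4·(-0.461735)≈2.529499; next y=7/10·4.631334+3/4·2.529499≈5.139058
n=9: y≈5.139058, sp=5, e=sp−y≈-0.139058; I≈2.505875, D=e−e_prev≈-0.507724; u=0·(-0.139058)+1·2.505875+1/4·(-0.507724)≈2.378944; next y=7/10·5.139058+3/4·2.378944≈5.381548
n=10: y≈5.381548, sp=5, e=sp−y≈-0.381548; I≈2.124326, D=e−e_prev≈-0.242491; u=0·(-0.381548)+1·2.124326+1/4·(-0.242491)≈2.063704; next y=7/10·5.381548+3/4·2.063704≈5.314862

0 5 6.250 0.000
1 5 4.141 4.688
2 5 3.501 6.387
3 5 1.652 7.096
4 5 0.845 6.206
5 5 0.951 4.979
6 5 1.641 4.198
7 5 2.283 4.170
8 5 2.529 4.631
9 5 2.379 5.139
10 5 2.064 5.382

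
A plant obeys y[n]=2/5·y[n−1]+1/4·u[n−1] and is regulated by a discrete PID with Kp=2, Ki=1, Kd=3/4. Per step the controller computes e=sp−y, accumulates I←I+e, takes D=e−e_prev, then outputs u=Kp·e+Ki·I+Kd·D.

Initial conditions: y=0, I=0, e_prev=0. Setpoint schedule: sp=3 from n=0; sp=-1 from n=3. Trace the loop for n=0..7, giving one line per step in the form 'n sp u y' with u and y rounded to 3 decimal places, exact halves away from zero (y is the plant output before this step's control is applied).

(exact arithmetic carried between steps; '≈' marks a value shown rounded to 6 d.p. or computed from one; I and e_prev carry over from the previous line; the table rounds u and y to 3 d.p., halves away from zero)
n=0: y=0, sp=3, e=sp−y=3; I=3, D=e−e_prev=3; u=2·3+1·3+3/4·3=11.25; next y=2/5·0+1/4·11.25=2.8125
n=1: y=2.8125, sp=3, e=sp−y=0.1875; I=3.1875, D=e−e_prev=-2.8125; u=2·0.1875+1·3.1875+3/4·(-2.8125)=1.453125; next y=2/5·2.8125+1/4·1.453125≈1.488281
n=2: y≈1.488281, sp=3, e=sp−y≈1.511719; I≈4.699219, D=e−e_prev≈1.324219; u=2·1.511719+1·4.699219+3/4·1.324219≈8.715820; next y=2/5·1.488281+1/4·8.715820≈2.774268
n=3: y≈2.774268, sp=-1, e=sp−y≈-3.774268; I≈0.924951, D=e−e_prev≈-5.285986; u=2·(-3.774268)+1·0.924951+3/4·(-5.285986)≈-10.588074; next y=2/5·2.774268+1/4·(-10.588074)≈-1.537311
n=4: y≈-1.537311, sp=-1, e=sp−y≈0.537311; I≈1.462263, D=e−e_prev≈4.311579; u=2·0.537311+1·1.462263+3/4·4.311579≈5.770570; next y=2/5·(-1.537311)+1/4·5.770570≈0.827718
n=5: y≈0.827718, sp=-1, e=sp−y≈-1.827718; I≈-0.365455, D=e−e_prev≈-2.365029; u=2·(-1.827718)+1·(-0.365455)+3/4·(-2.365029)≈-5.794663; next y=2/5·0.827718+1/4·(-5.794663)≈-1.117579
n=6: y≈-1.117579, sp=-1, e=sp−y≈0.117579; I≈-0.247877, D=e−e_prev≈1.945296; u=2·0.117579+1·(-0.247877)+3/4·1.945296≈1.446253; next y=2/5·(-1.117579)+1/4·1.446253≈-0.085468
n=7: y≈-0.085468, sp=-1, e=sp−y≈-0.914532; I≈-1.162408, D=e−e_prev≈-1.032110; u=2·(-0.914532)+1·(-1.162408)+3/4·(-1.032110)≈-3.765555; next y=2/5·(-0.085468)+1/4·(-3.765555)≈-0.975576

0 3 11.250 0.000
1 3 1.453 2.813
2 3 8.716 1.488
3 -1 -10.588 2.774
4 -1 5.771 -1.537
5 -1 -5.795 0.828
6 -1 1.446 -1.118
7 -1 -3.766 -0.085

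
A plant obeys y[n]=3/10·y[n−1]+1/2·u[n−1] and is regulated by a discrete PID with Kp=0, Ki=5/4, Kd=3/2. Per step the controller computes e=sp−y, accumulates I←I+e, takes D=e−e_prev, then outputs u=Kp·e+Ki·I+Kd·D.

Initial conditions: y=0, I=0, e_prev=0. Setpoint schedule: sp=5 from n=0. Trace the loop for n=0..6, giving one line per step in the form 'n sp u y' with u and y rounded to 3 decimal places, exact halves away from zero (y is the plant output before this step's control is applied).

(exact arithmetic carried between steps; '≈' marks a value shown rounded to 6 d.p. or computed from one; I and e_prev carry over from the previous line; the table rounds u and y to 3 d.p., halves away from zero)
n=0: y=0, sp=5, e=sp−y=5; I=5, D=e−e_prev=5; u=0·5+5/4·5+3/2·5=13.75; next y=3/10·0+1/2·13.75=6.875
n=1: y=6.875, sp=5, e=sp−y=-1.875; I=3.125, D=e−e_prev=-6.875; u=0·(-1.875)+5/4·3.125+3/2·(-6.875)=-6.40625; next y=3/10·6.875+1/2·(-6.40625)=-1.140625
n=2: y=-1.140625, sp=5, e=sp−y=6.140625; I=9.265625, D=e−e_prev=8.015625; u=0·6.140625+5/4·9.265625+3/2·8.015625≈23.605469; next y=3/10·(-1.140625)+1/2·23.605469≈11.460547
n=3: y≈11.460547, sp=5, e=sp−y≈-6.460547; I≈2.805078, D=e−e_prev≈-12.601172; u=0·(-6.460547)+5/4·2.805078+3/2·(-12.601172)≈-15.395410; next y=3/10·11.460547+1/2·(-15.395410)≈-4.259541
n=4: y≈-4.259541, sp=5, e=sp−y≈9.259541; I≈12.064619, D=e−e_prev≈15.720088; u=0·9.259541+5/4·12.064619+3/2·15.720088≈38.660906; next y=3/10·(-4.259541)+1/2·38.660906≈18.052591
n=5: y≈18.052591, sp=5, e=sp−y≈-13.052591; I≈-0.987971, D=e−e_prev≈-22.312132; u=0·(-13.052591)+5/4·(-0.987971)+3/2·(-22.312132)≈-34.703162; next y=3/10·18.052591+1/2·(-34.703162)≈-11.935804
n=6: y≈-11.935804, sp=5, e=sp−y≈16.935804; I≈15.947832, D=e−e_prev≈29.988394; u=0·16.935804+5/4·15.947832+3/2·29.988394≈64.917382; next y=3/10·(-11.935804)+1/2·64.917382≈28.877950

0 5 13.750 0.000
1 5 -6.406 6.875
2 5 23.605 -1.141
3 5 -15.395 11.461
4 5 38.661 -4.260
5 5 -34.703 18.053
6 5 64.917 -11.936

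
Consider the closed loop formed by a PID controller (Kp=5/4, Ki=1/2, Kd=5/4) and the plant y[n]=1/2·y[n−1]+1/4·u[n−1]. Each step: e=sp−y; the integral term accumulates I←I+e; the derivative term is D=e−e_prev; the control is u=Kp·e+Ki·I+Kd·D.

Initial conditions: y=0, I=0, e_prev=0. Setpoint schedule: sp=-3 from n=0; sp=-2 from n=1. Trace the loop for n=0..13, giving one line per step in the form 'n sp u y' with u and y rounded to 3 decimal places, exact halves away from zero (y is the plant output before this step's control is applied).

(exact arithmetic carried between steps; '≈' marks a value shown rounded to 6 d.p. or computed from one; I and e_prev carry over from the previous line; the table rounds u and y to 3 d.p., halves away from zero)
n=0: y=0, sp=-3, e=sp−y=-3; I=-3, D=e−e_prev=-3; u=5/4·(-3)+1/2·(-3)+5/4·(-3)=-9; next y=1/2·0+1/4·(-9)=-2.25
n=1: y=-2.25, sp=-2, e=sp−y=0.25; I=-2.75, D=e−e_prev=3.25; u=5/4·0.25+1/2·(-2.75)+5/4·3.25=3; next y=1/2·(-2.25)+1/4·3=-0.375
n=2: y=-0.375, sp=-2, e=sp−y=-1.625; I=-4.375, D=e−e_prev=-1.875; u=5/4·(-1.625)+1/2·(-4.375)+5/4·(-1.875)=-6.5625; next y=1/2·(-0.375)+1/4·(-6.5625)=-1.828125
n=3: y=-1.828125, sp=-2, e=sp−y=-0.171875; I=-4.546875, D=e−e_prev=1.453125; u=5/4·(-0.171875)+1/2·(-4.546875)+5/4·1.453125=-0.671875; next y=1/2·(-1.828125)+1/4·(-0.671875)≈-1.082031
n=4: y≈-1.082031, sp=-2, e=sp−y≈-0.917969; I≈-5.464844, D=e−e_prev≈-0.746094; u=5/4·(-0.917969)+1/2·(-5.464844)+5/4·(-0.746094)≈-4.8125; next y=1/2·(-1.082031)+1/4·(-4.8125)≈-1.744141
n=5: y≈-1.744141, sp=-2, e=sp−y≈-0.255859; I≈-5.720703, D=e−e_prev≈0.662109; u=5/4·(-0.255859)+1/2·(-5.720703)+5/4·0.662109≈-2.352539; next y=1/2·(-1.744141)+1/4·(-2.352539)≈-1.460205
n=6: y≈-1.460205, sp=-2, e=sp−y≈-0.539795; I≈-6.260498, D=e−e_prev≈-0.283936; u=5/4·(-0.539795)+1/2·(-6.260498)+5/4·(-0.283936)≈-4.159912; next y=1/2·(-1.460205)+1/4·(-4.159912)≈-1.770081
n=7: y≈-1.770081, sp=-2, e=sp−y≈-0.229919; I≈-6.490417, D=e−e_prev≈0.309875; u=5/4·(-0.229919)+1/2·(-6.490417)+5/4·0.309875≈-3.145264; next y=1/2·(-1.770081)+1/4·(-3.145264)≈-1.671356
n=8: y≈-1.671356, sp=-2, e=sp−y≈-0.328644; I≈-6.819061, D=e−e_prev≈-0.098724; u=5/4·(-0.328644)+1/2·(-6.819061)+5/4·(-0.098724)≈-3.943741; next y=1/2·(-1.671356)+1/4·(-3.943741)≈-1.821613
n=9: y≈-1.821613, sp=-2, e=sp−y≈-0.178387; I≈-6.997448, D=e−e_prev≈0.150257; u=5/4·(-0.178387)+1/2·(-6.997448)+5/4·0.150257≈-3.533886; next y=1/2·(-1.821613)+1/4·(-3.533886)≈-1.794278
n=10: y≈-1.794278, sp=-2, e=sp−y≈-0.205722; I≈-7.203170, D=e−e_prev≈-0.027335; u=5/4·(-0.205722)+1/2·(-7.203170)+5/4·(-0.027335)≈-3.892906; next y=1/2·(-1.794278)+1/4·(-3.892906)≈-1.870366
n=11: y≈-1.870366, sp=-2, e=sp−y≈-0.129634; I≈-7.332804, D=e−e_prev≈0.076087; u=5/4·(-0.129634)+1/2·(-7.332804)+5/4·0.076087≈-3.733336; next y=1/2·(-1.870366)+1/4·(-3.733336)≈-1.868517
n=12: y≈-1.868517, sp=-2, e=sp−y≈-0.131483; I≈-7.464287, D=e−e_prev≈-0.001849; u=5/4·(-0.131483)+1/2·(-7.464287)+5/4·(-0.001849)≈-3.898809; next y=1/2·(-1.868517)+1/4·(-3.898809)≈-1.908961
n=13: y≈-1.908961, sp=-2, e=sp−y≈-0.091039; I≈-7.555327, D=e−e_prev≈0.040444; u=5/4·(-0.091039)+1/2·(-7.555327)+5/4·0.040444≈-3.840908; next y=1/2·(-1.908961)+1/4·(-3.840908)≈-1.914707

0 -3 -9.000 0.000
1 -2 3.000 -2.250
2 -2 -6.563 -0.375
3 -2 -0.672 -1.828
4 -2 -4.813 -1.082
5 -2 -2.353 -1.744
6 -2 -4.160 -1.460
7 -2 -3.145 -1.770
8 -2 -3.944 -1.671
9 -2 -3.534 -1.822
10 -2 -3.893 -1.794
11 -2 -3.733 -1.870
12 -2 -3.899 -1.869
13 -2 -3.841 -1.909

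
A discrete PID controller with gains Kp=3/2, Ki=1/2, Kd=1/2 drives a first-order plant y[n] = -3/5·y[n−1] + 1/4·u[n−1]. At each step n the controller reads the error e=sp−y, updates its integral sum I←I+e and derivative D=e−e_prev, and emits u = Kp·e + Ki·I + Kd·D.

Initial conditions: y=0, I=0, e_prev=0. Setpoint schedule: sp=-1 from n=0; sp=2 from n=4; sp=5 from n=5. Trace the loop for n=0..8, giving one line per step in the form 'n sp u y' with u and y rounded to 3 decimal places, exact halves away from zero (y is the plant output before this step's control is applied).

0 -1 -2.500 0.000
1 -1 -0.938 -0.625
2 -1 -3.352 0.141
3 -1 -0.882 -0.922
4 2 2.910 0.333
5 5 9.884 0.528
6 5 6.651 2.154
7 5 13.348 0.370
8 5 7.909 3.115

(exact arithmetic carried between steps; '≈' marks a value shown rounded to 6 d.p. or computed from one; I and e_prev carry over from the previous line; the table rounds u and y to 3 d.p., halves away from zero)
n=0: y=0, sp=-1, e=sp−y=-1; I=-1, D=e−e_prev=-1; u=3/2·(-1)+1/2·(-1)+1/2·(-1)=-2.5; next y=-3/5·0+1/4·(-2.5)=-0.625
n=1: y=-0.625, sp=-1, e=sp−y=-0.375; I=-1.375, D=e−e_prev=0.625; u=3/2·(-0.375)+1/2·(-1.375)+1/2·0.625=-0.9375; next y=-3/5·(-0.625)+1/4·(-0.9375)=0.140625
n=2: y=0.140625, sp=-1, e=sp−y=-1.140625; I=-2.515625, D=e−e_prev=-0.765625; u=3/2·(-1.140625)+1/2·(-2.515625)+1/2·(-0.765625)≈-3.351563; next y=-3/5·0.140625+1/4·(-3.351563)≈-0.922266
n=3: y≈-0.922266, sp=-1, e=sp−y≈-0.077734; I≈-2.593359, D=e−e_prev≈1.062891; u=3/2·(-0.077734)+1/2·(-2.593359)+1/2·1.062891≈-0.881836; next y=-3/5·(-0.922266)+1/4·(-0.881836)≈0.332900
n=4: y≈0.332900, sp=2, e=sp−y≈1.667100; I≈-0.926260, D=e−e_prev≈1.744834; u=3/2·1.667100+1/2·(-0.926260)+1/2·1.744834≈2.909937; next y=-3/5·0.332900+1/4·2.909937≈0.527744
n=5: y≈0.527744, sp=5, e=sp−y≈4.472256; I≈3.545996, D=e−e_prev≈2.805156; u=3/2·4.472256+1/2·3.545996+1/2·2.805156≈9.883961; next y=-3/5·0.527744+1/4·9.883961≈2.154344
n=6: y≈2.154344, sp=5, e=sp−y≈2.845656; I≈6.391653, D=e−e_prev≈-1.626600; u=3/2·2.845656+1/2·6.391653+1/2·(-1.626600)≈6.651011; next y=-3/5·2.154344+1/4·6.651011≈0.370146
n=7: y≈0.370146, sp=5, e=sp−y≈4.629854; I≈11.021506, D=e−e_prev≈1.784197; u=3/2·4.629854+1/2·11.021506+1/2·1.784197≈13.347632; next y=-3/5·0.370146+1/4·13.347632≈3.114820
n=8: y≈3.114820, sp=5, e=sp−y≈1.885180; I≈12.906686, D=e−e_prev≈-2.744674; u=3/2·1.885180+1/2·12.906686+1/2·(-2.744674)≈7.908776; next y=-3/5·3.114820+1/4·7.908776≈0.108302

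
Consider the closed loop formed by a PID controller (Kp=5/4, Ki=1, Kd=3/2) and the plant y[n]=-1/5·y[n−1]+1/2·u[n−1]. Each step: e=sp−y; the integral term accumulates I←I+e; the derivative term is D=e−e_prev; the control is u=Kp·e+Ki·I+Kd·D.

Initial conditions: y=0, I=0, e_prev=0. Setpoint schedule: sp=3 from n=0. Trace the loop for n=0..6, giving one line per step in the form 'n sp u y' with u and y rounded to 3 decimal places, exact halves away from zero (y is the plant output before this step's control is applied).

(exact arithmetic carried between steps; '≈' marks a value shown rounded to 6 d.p. or computed from one; I and e_prev carry over from the previous line; the table rounds u and y to 3 d.p., halves away from zero)
n=0: y=0, sp=3, e=sp−y=3; I=3, D=e−e_prev=3; u=5/4·3+1·3+3/2·3=11.25; next y=-1/5·0+1/2·11.25=5.625
n=1: y=5.625, sp=3, e=sp−y=-2.625; I=0.375, D=e−e_prev=-5.625; u=5/4·(-2.625)+1·0.375+3/2·(-5.625)=-11.34375; next y=-1/5·5.625+1/2·(-11.34375)=-6.796875
n=2: y=-6.796875, sp=3, e=sp−y=9.796875; I=10.171875, D=e−e_prev=12.421875; u=5/4·9.796875+1·10.171875+3/2·12.421875≈41.050781; next y=-1/5·(-6.796875)+1/2·41.050781≈21.884766
n=3: y≈21.884766, sp=3, e=sp−y≈-18.884766; I≈-8.712891, D=e−e_prev≈-28.681641; u=5/4·(-18.884766)+1·(-8.712891)+3/2·(-28.681641)≈-75.341309; next y=-1/5·21.884766+1/2·(-75.341309)≈-42.047607
n=4: y≈-42.047607, sp=3, e=sp−y≈45.047607; I≈36.334717, D=e−e_prev≈63.932373; u=5/4·45.047607+1·36.334717+3/2·63.932373≈188.542786; next y=-1/5·(-42.047607)+1/2·188.542786≈102.680914
n=5: y≈102.680914, sp=3, e=sp−y≈-99.680914; I≈-63.346198, D=e−e_prev≈-144.728522; u=5/4·(-99.680914)+1·(-63.346198)+3/2·(-144.728522)≈-405.040123; next y=-1/5·102.680914+1/2·(-405.040123)≈-223.056244
n=6: y≈-223.056244, sp=3, e=sp−y≈226.056244; I≈162.710047, D=e−e_prev≈325.737159; u=5/4·226.056244+1·162.710047+3/2·325.737159≈933.886090; next y=-1/5·(-223.056244)+1/2·933.886090≈511.554294

0 3 11.250 0.000
1 3 -11.344 5.625
2 3 41.051 -6.797
3 3 -75.341 21.885
4 3 188.543 -42.048
5 3 -405.040 102.681
6 3 933.886 -223.056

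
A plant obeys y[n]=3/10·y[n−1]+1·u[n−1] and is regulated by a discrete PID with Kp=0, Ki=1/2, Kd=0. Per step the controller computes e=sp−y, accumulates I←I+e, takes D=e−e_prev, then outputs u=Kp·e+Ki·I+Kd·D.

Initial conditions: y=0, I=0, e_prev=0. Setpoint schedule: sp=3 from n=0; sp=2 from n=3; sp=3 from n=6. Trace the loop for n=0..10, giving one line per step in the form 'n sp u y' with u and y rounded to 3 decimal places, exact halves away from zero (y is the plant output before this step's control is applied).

(exact arithmetic carried between steps; '≈' marks a value shown rounded to 6 d.p. or computed from one; I and e_prev carry over from the previous line; the table rounds u and y to 3 d.p., halves away from zero)
n=0: y=0, sp=3, e=sp−y=3; I=3, D=e−e_prev=3; u=0·3+1/2·3+0·3=1.5; next y=3/10·0+1·1.5=1.5
n=1: y=1.5, sp=3, e=sp−y=1.5; I=4.5, D=e−e_prev=-1.5; u=0·1.5+1/2·4.5+0·(-1.5)=2.25; next y=3/10·1.5+1·2.25=2.7
n=2: y=2.7, sp=3, e=sp−y=0.3; I=4.8, D=e−e_prev=-1.2; u=0·0.3+1/2·4.8+0·(-1.2)=2.4; next y=3/10·2.7+1·2.4=3.21
n=3: y=3.21, sp=2, e=sp−y=-1.21; I=3.59, D=e−e_prev=-1.51; u=0·(-1.21)+1/2·3.59+0·(-1.51)=1.795; next y=3/10·3.21+1·1.795=2.758
n=4: y=2.758, sp=2, e=sp−y=-0.758; I=2.832, D=e−e_prev=0.452; u=0·(-0.758)+1/2·2.832+0·0.452=1.416; next y=3/10·2.758+1·1.416=2.2434
n=5: y=2.2434, sp=2, e=sp−y=-0.2434; I=2.5886, D=e−e_prev=0.5146; u=0·(-0.2434)+1/2·2.5886+0·0.5146=1.2943; next y=3/10·2.2434+1·1.2943=1.96732
n=6: y=1.96732, sp=3, e=sp−y=1.03268; I=3.62128, D=e−e_prev=1.27608; u=0·1.03268+1/2·3.62128+0·1.27608=1.81064; next y=3/10·1.96732+1·1.81064=2.400836
n=7: y=2.400836, sp=3, e=sp−y=0.599164; I=4.220444, D=e−e_prev=-0.433516; u=0·0.599164+1/2·4.220444+0·(-0.433516)=2.110222; next y=3/10·2.400836+1·2.110222≈2.830473
n=8: y≈2.830473, sp=3, e=sp−y≈0.169527; I≈4.389971, D=e−e_prev≈-0.429637; u=0·0.169527+1/2·4.389971+0·(-0.429637)≈2.194986; next y=3/10·2.830473+1·2.194986≈3.044127
n=9: y≈3.044127, sp=3, e=sp−y≈-0.044127; I≈4.345844, D=e−e_prev≈-0.213655; u=0·(-0.044127)+1/2·4.345844+0·(-0.213655)≈2.172922; next y=3/10·3.044127+1·2.172922≈3.086160
n=10: y≈3.086160, sp=3, e=sp−y≈-0.086160; I≈4.259684, D=e−e_prev≈-0.042033; u=0·(-0.086160)+1/2·4.259684+0·(-0.042033)≈2.129842; next y=3/10·3.086160+1·2.129842≈3.055690

0 3 1.500 0.000
1 3 2.250 1.500
2 3 2.400 2.700
3 2 1.795 3.210
4 2 1.416 2.758
5 2 1.294 2.243
6 3 1.811 1.967
7 3 2.110 2.401
8 3 2.195 2.830
9 3 2.173 3.044
10 3 2.130 3.086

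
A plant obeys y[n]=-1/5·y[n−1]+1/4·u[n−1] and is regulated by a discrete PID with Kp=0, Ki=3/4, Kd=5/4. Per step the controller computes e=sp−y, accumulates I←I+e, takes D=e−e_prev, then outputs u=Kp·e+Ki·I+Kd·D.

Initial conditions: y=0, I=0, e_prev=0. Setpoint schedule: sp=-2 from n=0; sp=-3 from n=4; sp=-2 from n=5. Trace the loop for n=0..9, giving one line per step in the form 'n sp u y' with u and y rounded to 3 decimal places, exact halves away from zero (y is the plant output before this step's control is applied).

0 -2 -4.000 0.000
1 -2 -1.000 -1.000
2 -2 -4.900 -0.050
3 -2 -2.845 -1.215
4 -3 -8.384 -0.468
5 -2 -3.031 -2.002
6 -2 -9.487 -0.357
7 -2 -4.777 -2.300
8 -2 -10.112 -0.734
9 -2 -5.810 -2.381

(exact arithmetic carried between steps; '≈' marks a value shown rounded to 6 d.p. or computed from one; I and e_prev carry over from the previous line; the table rounds u and y to 3 d.p., halves away from zero)
n=0: y=0, sp=-2, e=sp−y=-2; I=-2, D=e−e_prev=-2; u=0·(-2)+3/4·(-2)+5/4·(-2)=-4; next y=-1/5·0+1/4·(-4)=-1
n=1: y=-1, sp=-2, e=sp−y=-1; I=-3, D=e−e_prev=1; u=0·(-1)+3/4·(-3)+5/4·1=-1; next y=-1/5·(-1)+1/4·(-1)=-0.05
n=2: y=-0.05, sp=-2, e=sp−y=-1.95; I=-4.95, D=e−e_prev=-0.95; u=0·(-1.95)+3/4·(-4.95)+5/4·(-0.95)=-4.9; next y=-1/5·(-0.05)+1/4·(-4.9)=-1.215
n=3: y=-1.215, sp=-2, e=sp−y=-0.785; I=-5.735, D=e−e_prev=1.165; u=0·(-0.785)+3/4·(-5.735)+5/4·1.165=-2.845; next y=-1/5·(-1.215)+1/4·(-2.845)=-0.46825
n=4: y=-0.46825, sp=-3, e=sp−y=-2.53175; I=-8.26675, D=e−e_prev=-1.74675; u=0·(-2.53175)+3/4·(-8.26675)+5/4·(-1.74675)=-8.3835; next y=-1/5·(-0.46825)+1/4·(-8.3835)=-2.002225
n=5: y=-2.002225, sp=-2, e=sp−y=0.002225; I=-8.264525, D=e−e_prev=2.533975; u=0·0.002225+3/4·(-8.264525)+5/4·2.533975=-3.030925; next y=-1/5·(-2.002225)+1/4·(-3.030925)≈-0.357286
n=6: y≈-0.357286, sp=-2, e=sp−y≈-1.642714; I≈-9.907239, D=e−e_prev≈-1.644939; u=0·(-1.642714)+3/4·(-9.907239)+5/4·(-1.644939)≈-9.486603; next y=-1/5·(-0.357286)+1/4·(-9.486603)≈-2.300193
n=7: y≈-2.300193, sp=-2, e=sp−y≈0.300193; I≈-9.607045, D=e−e_prev≈1.942907; u=0·0.300193+3/4·(-9.607045)+5/4·1.942907≈-4.776650; next y=-1/5·(-2.300193)+1/4·(-4.776650)≈-0.734124
n=8: y≈-0.734124, sp=-2, e=sp−y≈-1.265876; I≈-10.872922, D=e−e_prev≈-1.566070; u=0·(-1.265876)+3/4·(-10.872922)+5/4·(-1.566070)≈-10.112278; next y=-1/5·(-0.734124)+1/4·(-10.112278)≈-2.381245
n=9: y≈-2.381245, sp=-2, e=sp−y≈0.381245; I≈-10.491677, D=e−e_prev≈1.647121; u=0·0.381245+3/4·(-10.491677)+5/4·1.647121≈-5.809856; next y=-1/5·(-2.381245)+1/4·(-5.809856)≈-0.976215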